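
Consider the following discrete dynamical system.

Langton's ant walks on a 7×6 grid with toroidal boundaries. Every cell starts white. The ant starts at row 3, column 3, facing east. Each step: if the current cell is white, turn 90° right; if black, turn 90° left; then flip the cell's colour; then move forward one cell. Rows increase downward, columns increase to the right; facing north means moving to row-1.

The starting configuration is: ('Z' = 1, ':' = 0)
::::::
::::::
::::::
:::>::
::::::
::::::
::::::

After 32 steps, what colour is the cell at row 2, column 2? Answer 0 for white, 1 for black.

gen 0: ::::::
::::::
::::::
:::>::
::::::
::::::
::::::
gen 1: ::::::
::::::
::::::
:::Z::
:::v::
::::::
::::::
gen 2: ::::::
::::::
::::::
:::Z::
::<Z::
::::::
::::::
gen 3: ::::::
::::::
::::::
::^Z::
::ZZ::
::::::
::::::
gen 4: ::::::
::::::
::::::
::Z>::
::ZZ::
::::::
::::::
gen 5: ::::::
::::::
:::^::
::Z:::
::ZZ::
::::::
::::::
gen 6: ::::::
::::::
:::Z>:
::Z:::
::ZZ::
::::::
::::::
gen 7: ::::::
::::::
:::ZZ:
::Z:v:
::ZZ::
::::::
::::::
gen 8: ::::::
::::::
:::ZZ:
::Z<Z:
::ZZ::
::::::
::::::
gen 9: ::::::
::::::
:::^Z:
::ZZZ:
::ZZ::
::::::
::::::
gen 10: ::::::
::::::
::<:Z:
::ZZZ:
::ZZ::
::::::
::::::
gen 11: ::::::
::^:::
::Z:Z:
::ZZZ:
::ZZ::
::::::
::::::
gen 12: ::::::
::Z>::
::Z:Z:
::ZZZ:
::ZZ::
::::::
::::::
gen 13: ::::::
::ZZ::
::ZvZ:
::ZZZ:
::ZZ::
::::::
::::::
gen 14: ::::::
::ZZ::
::<ZZ:
::ZZZ:
::ZZ::
::::::
::::::
gen 15: ::::::
::ZZ::
:::ZZ:
::vZZ:
::ZZ::
::::::
::::::
gen 16: ::::::
::ZZ::
:::ZZ:
:::>Z:
::ZZ::
::::::
::::::
gen 17: ::::::
::ZZ::
:::^Z:
::::Z:
::ZZ::
::::::
::::::
gen 18: ::::::
::ZZ::
::<:Z:
::::Z:
::ZZ::
::::::
::::::
gen 19: ::::::
::^Z::
::Z:Z:
::::Z:
::ZZ::
::::::
::::::
gen 20: ::::::
:<:Z::
::Z:Z:
::::Z:
::ZZ::
::::::
::::::
gen 21: :^::::
:Z:Z::
::Z:Z:
::::Z:
::ZZ::
::::::
::::::
gen 22: :Z>:::
:Z:Z::
::Z:Z:
::::Z:
::ZZ::
::::::
::::::
gen 23: :ZZ:::
:ZvZ::
::Z:Z:
::::Z:
::ZZ::
::::::
::::::
gen 24: :ZZ:::
:<ZZ::
::Z:Z:
::::Z:
::ZZ::
::::::
::::::
gen 25: :ZZ:::
::ZZ::
:vZ:Z:
::::Z:
::ZZ::
::::::
::::::
gen 26: :ZZ:::
::ZZ::
<ZZ:Z:
::::Z:
::ZZ::
::::::
::::::
gen 27: :ZZ:::
^:ZZ::
ZZZ:Z:
::::Z:
::ZZ::
::::::
::::::
gen 28: :ZZ:::
Z>ZZ::
ZZZ:Z:
::::Z:
::ZZ::
::::::
::::::
gen 29: :ZZ:::
ZZZZ::
ZvZ:Z:
::::Z:
::ZZ::
::::::
::::::
gen 30: :ZZ:::
ZZZZ::
Z:>:Z:
::::Z:
::ZZ::
::::::
::::::
gen 31: :ZZ:::
ZZ^Z::
Z:::Z:
::::Z:
::ZZ::
::::::
::::::
gen 32: :ZZ:::
Z<:Z::
Z:::Z:
::::Z:
::ZZ::
::::::
::::::

0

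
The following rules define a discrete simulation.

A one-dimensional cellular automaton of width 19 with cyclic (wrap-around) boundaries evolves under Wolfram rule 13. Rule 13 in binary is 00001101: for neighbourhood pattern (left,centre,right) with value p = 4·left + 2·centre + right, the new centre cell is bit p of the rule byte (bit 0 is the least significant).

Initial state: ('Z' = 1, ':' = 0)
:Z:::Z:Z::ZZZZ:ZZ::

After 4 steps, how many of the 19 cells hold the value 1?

k=0  :Z:::Z:Z::ZZZZ:ZZ::
k=1  :Z:Z:Z:Z::Z::::Z::Z
k=2  :Z:Z:Z:Z::Z:ZZ:Z::Z
k=3  :Z:Z:Z:Z::Z:Z::Z::Z
k=4  :Z:Z:Z:Z::Z:Z::Z::Z

8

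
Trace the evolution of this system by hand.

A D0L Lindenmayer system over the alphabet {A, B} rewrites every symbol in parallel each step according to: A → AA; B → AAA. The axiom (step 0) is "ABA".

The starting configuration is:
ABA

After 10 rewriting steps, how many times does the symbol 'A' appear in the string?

3584

t=0: ABA
t=1: AAAAAAA
t=2: AAAAAAAAAAAAAA
t=3: AAAAAAAAAAAAAAAAAAAAAAAAAAAA
t=4: AAAAAAAAAAAAAAAAAAAAAAAAAAAAAAAAAAAAAAAAAAAAAAAAAAAAAAAA
t=5: AAAAAAAAAAAAAAAAAAAAAAAAAAAAAAAAAAAAAAAAAAAAAAAAAAAAAAAAAAAAAAAAAAAAAAAAAAAAAAAAAAAAAAAAAAAAAAAAAAAAAAAAAAAAAAAA
t=6: AAAAAAAAAAAAAAAAAAAAAAAAAAAAAAAAAAAAAAAAAAAAAAAAAAAAAAAAAA…AAAAAAAAAAAAAAAAAAAAAAAAAAAAAAAAAAAAAAAAAAAAAAAAAAAAAAAAAA  (len 224)
t=7: AAAAAAAAAAAAAAAAAAAAAAAAAAAAAAAAAAAAAAAAAAAAAAAAAAAAAAAAAA…AAAAAAAAAAAAAAAAAAAAAAAAAAAAAAAAAAAAAAAAAAAAAAAAAAAAAAAAAA  (len 448)
t=8: AAAAAAAAAAAAAAAAAAAAAAAAAAAAAAAAAAAAAAAAAAAAAAAAAAAAAAAAAA…AAAAAAAAAAAAAAAAAAAAAAAAAAAAAAAAAAAAAAAAAAAAAAAAAAAAAAAAAA  (len 896)
t=9: AAAAAAAAAAAAAAAAAAAAAAAAAAAAAAAAAAAAAAAAAAAAAAAAAAAAAAAAAA…AAAAAAAAAAAAAAAAAAAAAAAAAAAAAAAAAAAAAAAAAAAAAAAAAAAAAAAAAA  (len 1792)
t=10: AAAAAAAAAAAAAAAAAAAAAAAAAAAAAAAAAAAAAAAAAAAAAAAAAAAAAAAAAA…AAAAAAAAAAAAAAAAAAAAAAAAAAAAAAAAAAAAAAAAAAAAAAAAAAAAAAAAAA  (len 3584)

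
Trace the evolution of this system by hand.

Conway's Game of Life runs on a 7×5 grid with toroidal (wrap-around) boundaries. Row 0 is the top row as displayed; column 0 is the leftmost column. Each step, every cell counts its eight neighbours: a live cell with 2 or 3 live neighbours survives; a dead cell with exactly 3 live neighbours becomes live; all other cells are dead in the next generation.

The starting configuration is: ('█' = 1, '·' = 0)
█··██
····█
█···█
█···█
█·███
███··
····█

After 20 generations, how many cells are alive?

7

k=0  █··██
····█
█···█
█···█
█·███
███··
····█
k=1  █··█·
·····
···█·
·····
··█··
··█··
··█··
k=2  ·····
····█
·····
·····
·····
·███·
·███·
k=3  ··██·
·····
·····
·····
··█··
·█·█·
·█·█·
k=4  ··██·
·····
·····
·····
··█··
·█·█·
·█·██
k=5  ··███
·····
·····
·····
··█··
██·██
██··█
k=6  ·████
···█·
·····
·····
█████
···█·
·····
k=7  ··███
···██
·····
█████
█████
██·█·
····█
k=8  █·█··
··█·█
·█···
·····
·····
·····
·█···
k=9  █·██·
█·██·
·····
·····
·····
·····
·█···
k=10  █··█·
··██·
·····
·····
·····
·····
·██··
k=11  ···██
··███
·····
·····
·····
·····
·██··
k=12  ██··█
··█·█
···█·
·····
·····
·····
··██·
k=13  ██··█
·██·█
···█·
·····
·····
·····
█████
k=14  ·····
·██·█
··██·
·····
·····
█████
··██·
k=15  ·█···
·██··
·███·
·····
█████
██··█
█····
k=16  ███··
█··█·
·█·█·
·····
··██·
·····
····█
k=17  ████·
█··█·
··█·█
···█·
·····
···█·
██···
k=18  ···█·
█····
··█·█
···█·
·····
·····
█··█·
k=19  ·····
···██
···██
···█·
·····
·····
····█
k=20  ···██
···██
··█··
···██
·····
·····
·····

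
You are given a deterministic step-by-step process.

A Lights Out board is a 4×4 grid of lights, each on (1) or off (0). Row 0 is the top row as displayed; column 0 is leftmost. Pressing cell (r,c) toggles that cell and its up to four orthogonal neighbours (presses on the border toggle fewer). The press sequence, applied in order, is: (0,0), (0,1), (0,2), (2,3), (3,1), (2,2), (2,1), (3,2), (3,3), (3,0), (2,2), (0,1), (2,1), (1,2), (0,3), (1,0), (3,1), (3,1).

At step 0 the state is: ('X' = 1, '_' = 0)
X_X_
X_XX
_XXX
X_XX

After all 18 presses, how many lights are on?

6

[0] X_X_
X_XX
_XXX
X_XX
[1] _XX_
__XX
_XXX
X_XX
[2] X___
_XXX
_XXX
X_XX
[3] XXXX
_X_X
_XXX
X_XX
[4] XXXX
_X__
_X__
X_X_
[5] XXXX
_X__
____
_X__
[6] XXXX
_XX_
_XXX
_XX_
[7] XXXX
__X_
X__X
__X_
[8] XXXX
__X_
X_XX
_X_X
[9] XXXX
__X_
X_X_
_XX_
[10] XXXX
__X_
__X_
X_X_
[11] XXXX
____
_X_X
X___
[12] ___X
_X__
_X_X
X___
[13] ___X
____
X_XX
XX__
[14] __XX
_XXX
X__X
XX__
[15] ____
_XX_
X__X
XX__
[16] X___
X_X_
___X
XX__
[17] X___
X_X_
_X_X
__X_
[18] X___
X_X_
___X
XX__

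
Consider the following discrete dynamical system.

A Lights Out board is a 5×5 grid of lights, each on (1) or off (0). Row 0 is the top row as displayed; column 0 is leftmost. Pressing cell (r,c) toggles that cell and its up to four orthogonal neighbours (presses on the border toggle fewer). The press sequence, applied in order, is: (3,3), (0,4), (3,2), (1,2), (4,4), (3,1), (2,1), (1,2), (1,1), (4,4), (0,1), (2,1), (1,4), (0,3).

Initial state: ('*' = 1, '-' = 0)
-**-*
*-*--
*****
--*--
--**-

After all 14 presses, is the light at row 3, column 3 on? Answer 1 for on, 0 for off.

0

t=0: -**-*
*-*--
*****
--*--
--**-
t=1: -**-*
*-*--
***-*
---**
--*--
t=2: -***-
*-*-*
***-*
---**
--*--
t=3: -***-
*-*-*
**--*
-**-*
-----
t=4: -*-*-
**-**
***-*
-**-*
-----
t=5: -*-*-
**-**
***-*
-**--
---**
t=6: -*-*-
**-**
*-*-*
*----
-*-**
t=7: -*-*-
*--**
-*--*
**---
-*-**
t=8: -***-
***-*
-**-*
**---
-*-**
t=9: --**-
----*
--*-*
**---
-*-**
t=10: --**-
----*
--*-*
**--*
-*---
t=11: **-*-
-*--*
--*-*
**--*
-*---
t=12: **-*-
----*
**--*
*---*
-*---
t=13: **-**
---*-
**---
*---*
-*---
t=14: ***--
-----
**---
*---*
-*---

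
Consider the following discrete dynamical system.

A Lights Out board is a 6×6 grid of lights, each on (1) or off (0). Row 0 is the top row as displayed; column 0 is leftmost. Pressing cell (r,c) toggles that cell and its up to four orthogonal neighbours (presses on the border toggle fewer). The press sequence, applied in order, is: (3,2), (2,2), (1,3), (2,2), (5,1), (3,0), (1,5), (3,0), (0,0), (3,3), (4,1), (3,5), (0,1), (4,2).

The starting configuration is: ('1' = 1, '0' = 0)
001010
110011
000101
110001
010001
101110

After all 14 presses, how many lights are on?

17

0) 001010
110011
000101
110001
010001
101110
1) 001010
110011
001101
101101
011001
101110
2) 001010
111011
010001
100101
011001
101110
3) 001110
110101
010101
100101
011001
101110
4) 001110
111101
001001
101101
011001
101110
5) 001110
111101
001001
101101
001001
010110
6) 001110
111101
101001
011101
101001
010110
7) 001111
111110
101000
011101
101001
010110
8) 001111
111110
001000
101101
001001
010110
9) 111111
011110
001000
101101
001001
010110
10) 111111
011110
001100
100011
001101
010110
11) 111111
011110
001100
110011
110101
000110
12) 111111
011110
001101
110000
110100
000110
13) 000111
001110
001101
110000
110100
000110
14) 000111
001110
001101
111000
101000
001110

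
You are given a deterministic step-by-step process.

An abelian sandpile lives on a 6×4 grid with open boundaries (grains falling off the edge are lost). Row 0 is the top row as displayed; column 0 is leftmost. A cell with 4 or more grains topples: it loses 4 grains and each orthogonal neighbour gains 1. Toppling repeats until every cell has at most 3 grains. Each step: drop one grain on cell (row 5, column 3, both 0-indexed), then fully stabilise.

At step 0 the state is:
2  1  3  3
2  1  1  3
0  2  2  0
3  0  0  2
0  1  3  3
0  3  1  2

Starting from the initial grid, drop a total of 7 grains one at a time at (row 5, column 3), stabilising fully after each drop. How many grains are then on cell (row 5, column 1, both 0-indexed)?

t=0: 2  1  3  3
2  1  1  3
0  2  2  0
3  0  0  2
0  1  3  3
0  3  1  2
t=1: 2  1  3  3
2  1  1  3
0  2  2  0
3  0  0  2
0  1  3  3
0  3  1  3
t=2: 2  1  3  3
2  1  1  3
0  2  2  0
3  0  1  3
0  2  0  1
0  3  3  1
t=3: 2  1  3  3
2  1  1  3
0  2  2  0
3  0  1  3
0  2  0  1
0  3  3  2
t=4: 2  1  3  3
2  1  1  3
0  2  2  0
3  0  1  3
0  2  0  1
0  3  3  3
t=5: 2  1  3  3
2  1  1  3
0  2  2  0
3  0  1  3
0  3  1  2
1  0  1  1
t=6: 2  1  3  3
2  1  1  3
0  2  2  0
3  0  1  3
0  3  1  2
1  0  1  2
t=7: 2  1  3  3
2  1  1  3
0  2  2  0
3  0  1  3
0  3  1  2
1  0  1  3

0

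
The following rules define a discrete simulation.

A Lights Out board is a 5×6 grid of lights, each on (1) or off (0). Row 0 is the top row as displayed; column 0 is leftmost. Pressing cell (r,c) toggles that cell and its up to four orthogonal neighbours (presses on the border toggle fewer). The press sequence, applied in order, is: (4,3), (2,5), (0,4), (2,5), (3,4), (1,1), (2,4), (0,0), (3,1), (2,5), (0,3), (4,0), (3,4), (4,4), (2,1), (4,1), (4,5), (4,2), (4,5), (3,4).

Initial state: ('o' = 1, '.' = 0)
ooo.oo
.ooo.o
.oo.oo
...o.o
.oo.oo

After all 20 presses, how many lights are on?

step 0: ooo.oo
.ooo.o
.oo.oo
...o.o
.oo.oo
step 1: ooo.oo
.ooo.o
.oo.oo
.....o
.o.o.o
step 2: ooo.oo
.ooo..
.oo...
......
.o.o.o
step 3: oooo..
.oooo.
.oo...
......
.o.o.o
step 4: oooo..
.ooooo
.oo.oo
.....o
.o.o.o
step 5: oooo..
.ooooo
.oo..o
...oo.
.o.ooo
step 6: o.oo..
o..ooo
..o..o
...oo.
.o.ooo
step 7: o.oo..
o..o.o
..ooo.
...o..
.o.ooo
step 8: .ooo..
...o.o
..ooo.
...o..
.o.ooo
step 9: .ooo..
...o.o
.oooo.
oooo..
...ooo
step 10: .ooo..
...o..
.ooo.o
oooo.o
...ooo
step 11: .o..o.
......
.ooo.o
oooo.o
...ooo
step 12: .o..o.
......
.ooo.o
.ooo.o
oo.ooo
step 13: .o..o.
......
.ooooo
.oo.o.
oo.o.o
step 14: .o..o.
......
.ooooo
.oo...
oo..o.
step 15: .o..o.
.o....
o..ooo
..o...
oo..o.
step 16: .o..o.
.o....
o..ooo
.oo...
..o.o.
step 17: .o..o.
.o....
o..ooo
.oo..o
..o..o
step 18: .o..o.
.o....
o..ooo
.o...o
.o.o.o
step 19: .o..o.
.o....
o..ooo
.o....
.o.oo.
step 20: .o..o.
.o....
o..o.o
.o.ooo
.o.o..

12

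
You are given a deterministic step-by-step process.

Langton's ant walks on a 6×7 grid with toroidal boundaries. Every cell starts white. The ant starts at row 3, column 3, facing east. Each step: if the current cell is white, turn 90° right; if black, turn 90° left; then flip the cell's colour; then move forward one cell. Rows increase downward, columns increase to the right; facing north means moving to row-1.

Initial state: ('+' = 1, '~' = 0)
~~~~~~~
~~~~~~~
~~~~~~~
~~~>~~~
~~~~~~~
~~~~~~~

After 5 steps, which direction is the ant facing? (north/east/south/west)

0) ~~~~~~~
~~~~~~~
~~~~~~~
~~~>~~~
~~~~~~~
~~~~~~~
1) ~~~~~~~
~~~~~~~
~~~~~~~
~~~+~~~
~~~v~~~
~~~~~~~
2) ~~~~~~~
~~~~~~~
~~~~~~~
~~~+~~~
~~<+~~~
~~~~~~~
3) ~~~~~~~
~~~~~~~
~~~~~~~
~~^+~~~
~~++~~~
~~~~~~~
4) ~~~~~~~
~~~~~~~
~~~~~~~
~~+>~~~
~~++~~~
~~~~~~~
5) ~~~~~~~
~~~~~~~
~~~^~~~
~~+~~~~
~~++~~~
~~~~~~~

north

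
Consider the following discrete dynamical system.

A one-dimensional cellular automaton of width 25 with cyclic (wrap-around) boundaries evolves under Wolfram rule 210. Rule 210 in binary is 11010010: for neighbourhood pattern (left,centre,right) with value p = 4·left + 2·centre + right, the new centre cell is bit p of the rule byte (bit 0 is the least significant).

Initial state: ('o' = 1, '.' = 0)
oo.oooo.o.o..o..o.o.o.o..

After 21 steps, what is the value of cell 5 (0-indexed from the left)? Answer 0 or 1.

t=0: oo.oooo.o.o..o..o.o.o.o..
t=1: .o..ooo....oo.oo.......oo
t=2: ..oo.ooo..o.o..oo.....o.o
t=3: oo.o..oooo...oo.oo...o...
t=4: .o..oo.oooo.o.o..oo.o.o.o
t=5: ..oo.o..ooo....oo.o......
t=6: .o.o..oo.ooo..o.o..o.....
t=7: o...oo.o..oooo...oo.o....
t=8: .o.o.o..oo.oooo.o.o..o..o
t=9: ......oo.o..ooo....oo.oo.
t=10: .....o.o..oo.ooo..o.o..oo
t=11: o...o...oo.o..oooo...oo.o
t=12: oo.o.o.o.o..oo.oooo.o.o..
t=13: .o........oo.o..ooo....oo
t=14: ..o......o.o..oo.ooo..o.o
t=15: oo.o....o...oo.o..oooo...
t=16: .o..o..o.o.o.o..oo.oooo.o
t=17: ..oo.oo.......oo.o..ooo..
t=18: .o.o..oo.....o.o..oo.ooo.
t=19: o...oo.oo...o...oo.o..ooo
t=20: oo.o.o..oo.o.o.o.o..oo.oo
t=21: oo....oo.o........oo.o..o

0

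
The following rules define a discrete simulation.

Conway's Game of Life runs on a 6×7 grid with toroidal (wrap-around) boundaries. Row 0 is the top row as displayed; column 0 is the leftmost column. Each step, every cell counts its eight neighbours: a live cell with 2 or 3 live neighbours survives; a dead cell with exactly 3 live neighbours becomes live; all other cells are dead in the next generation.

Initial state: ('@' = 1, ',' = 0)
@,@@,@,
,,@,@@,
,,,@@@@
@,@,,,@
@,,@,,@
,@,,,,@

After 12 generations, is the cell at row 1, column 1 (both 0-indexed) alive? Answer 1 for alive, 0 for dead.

1

step 0: @,@@,@,
,,@,@@,
,,,@@@@
@,@,,,@
@,,@,,@
,@,,,,@
step 1: @,@@,@,
,@@,,,,
@@@,,,,
,@@,,,,
,,@,,@,
,@,@@@,
step 2: @,,,,@@
,,,,,,@
@,,@,,,
@,,@,,,
,,,,,@,
,@,,,@,
step 3: @,,,,@,
,,,,,@,
@,,,,,@
,,,,@,@
,,,,@,@
@,,,@@,
step 4: ,,,,,@,
@,,,,@,
@,,,,,@
,,,,,,@
@,,@@,@
@,,,@,,
step 5: ,,,,@@,
@,,,,@,
@,,,,@,
,,,,,,,
@,,@@,@
@,,@@,,
step 6: ,,,@,@,
,,,,,@,
,,,,,,,
@,,,@@,
@,,@@@@
@,,,,,,
step 7: ,,,,@,@
,,,,@,,
,,,,@@@
@,,@,,,
@@,@,,,
@,,@,,,
step 8: ,,,@@@,
,,,@@,@
,,,@@@@
@@@@,@,
@@,@@,@
@@@@@,@
step 9: ,@,,,,,
,,@,,,@
,@,,,,,
,,,,,,,
,,,,,,,
,,,,,,,
step 10: ,,,,,,,
@@@,,,,
,,,,,,,
,,,,,,,
,,,,,,,
,,,,,,,
step 11: ,@,,,,,
,@,,,,,
,@,,,,,
,,,,,,,
,,,,,,,
,,,,,,,
step 12: ,,,,,,,
@@@,,,,
,,,,,,,
,,,,,,,
,,,,,,,
,,,,,,,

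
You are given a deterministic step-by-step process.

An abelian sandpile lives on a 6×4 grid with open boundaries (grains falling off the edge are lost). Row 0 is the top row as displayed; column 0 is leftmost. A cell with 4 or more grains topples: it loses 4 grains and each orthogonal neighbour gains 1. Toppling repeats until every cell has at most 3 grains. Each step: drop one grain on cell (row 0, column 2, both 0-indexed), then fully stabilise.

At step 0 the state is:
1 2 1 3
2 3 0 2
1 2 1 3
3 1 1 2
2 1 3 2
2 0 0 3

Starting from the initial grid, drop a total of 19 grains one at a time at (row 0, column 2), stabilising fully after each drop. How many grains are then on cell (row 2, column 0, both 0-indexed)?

3

0) 1 2 1 3
2 3 0 2
1 2 1 3
3 1 1 2
2 1 3 2
2 0 0 3
1) 1 2 2 3
2 3 0 2
1 2 1 3
3 1 1 2
2 1 3 2
2 0 0 3
2) 1 2 3 3
2 3 0 2
1 2 1 3
3 1 1 2
2 1 3 2
2 0 0 3
3) 1 3 1 0
2 3 1 3
1 2 1 3
3 1 1 2
2 1 3 2
2 0 0 3
4) 1 3 2 0
2 3 1 3
1 2 1 3
3 1 1 2
2 1 3 2
2 0 0 3
5) 1 3 3 0
2 3 1 3
1 2 1 3
3 1 1 2
2 1 3 2
2 0 0 3
6) 2 1 1 1
3 0 3 3
1 3 1 3
3 1 1 2
2 1 3 2
2 0 0 3
7) 2 1 2 1
3 0 3 3
1 3 1 3
3 1 1 2
2 1 3 2
2 0 0 3
8) 2 1 3 1
3 0 3 3
1 3 1 3
3 1 1 2
2 1 3 2
2 0 0 3
9) 2 2 1 3
3 1 1 1
1 3 3 0
3 1 1 3
2 1 3 2
2 0 0 3
10) 2 2 2 3
3 1 1 1
1 3 3 0
3 1 1 3
2 1 3 2
2 0 0 3
11) 2 2 3 3
3 1 1 1
1 3 3 0
3 1 1 3
2 1 3 2
2 0 0 3
12) 2 3 1 0
3 1 2 2
1 3 3 0
3 1 1 3
2 1 3 2
2 0 0 3
13) 2 3 2 0
3 1 2 2
1 3 3 0
3 1 1 3
2 1 3 2
2 0 0 3
14) 2 3 3 0
3 1 2 2
1 3 3 0
3 1 1 3
2 1 3 2
2 0 0 3
15) 3 0 1 1
3 2 3 2
1 3 3 0
3 1 1 3
2 1 3 2
2 0 0 3
16) 3 0 2 1
3 2 3 2
1 3 3 0
3 1 1 3
2 1 3 2
2 0 0 3
17) 3 0 3 1
3 2 3 2
1 3 3 0
3 1 1 3
2 1 3 2
2 0 0 3
18) 0 3 1 2
1 1 2 3
3 1 1 1
3 2 2 3
2 1 3 2
2 0 0 3
19) 0 3 2 2
1 1 2 3
3 1 1 1
3 2 2 3
2 1 3 2
2 0 0 3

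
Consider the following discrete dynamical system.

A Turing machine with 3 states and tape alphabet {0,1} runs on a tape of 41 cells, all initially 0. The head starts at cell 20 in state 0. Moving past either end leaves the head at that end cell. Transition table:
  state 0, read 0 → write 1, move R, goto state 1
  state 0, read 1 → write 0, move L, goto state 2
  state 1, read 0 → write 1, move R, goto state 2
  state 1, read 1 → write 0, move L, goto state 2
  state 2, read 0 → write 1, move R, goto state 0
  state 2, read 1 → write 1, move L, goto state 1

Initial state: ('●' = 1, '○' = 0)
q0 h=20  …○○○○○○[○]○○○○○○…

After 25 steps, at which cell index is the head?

36

k=0  q0 h=20  …○○○○○○[○]○○○○○○…
k=1  q1 h=21  …○○○○○●[○]○○○○○○…
k=2  q2 h=22  …○○○○●●[○]○○○○○○…
k=3  q0 h=23  …○○○●●●[○]○○○○○○…
k=4  q1 h=24  …○○●●●●[○]○○○○○○…
k=5  q2 h=25  …○●●●●●[○]○○○○○○…
k=6  q0 h=26  …●●●●●●[○]○○○○○○…
k=7  q1 h=27  …●●●●●●[○]○○○○○○…
k=8  q2 h=28  …●●●●●●[○]○○○○○○…
k=9  q0 h=29  …●●●●●●[○]○○○○○○…
k=10  q1 h=30  …●●●●●●[○]○○○○○○…
k=11  q2 h=31  …●●●●●●[○]○○○○○○…
k=12  q0 h=32  …●●●●●●[○]○○○○○○…
k=13  q1 h=33  …●●●●●●[○]○○○○○○…
k=14  q2 h=34  …●●●●●●[○]○○○○○○|
k=15  q0 h=35  …●●●●●●[○]○○○○○|
k=16  q1 h=36  …●●●●●●[○]○○○○|
k=17  q2 h=37  …●●●●●●[○]○○○|
k=18  q0 h=38  …●●●●●●[○]○○|
k=19  q1 h=39  …●●●●●●[○]○|
k=20  q2 h=40  …●●●●●●[○]|
k=21  q0 h=40  …●●●●●●[●]|
k=22  q2 h=39  …●●●●●●[●]○|
k=23  q1 h=38  …●●●●●●[●]●○|
k=24  q2 h=37  …●●●●●●[●]○●○|
k=25  q1 h=36  …●●●●●●[●]●○●○|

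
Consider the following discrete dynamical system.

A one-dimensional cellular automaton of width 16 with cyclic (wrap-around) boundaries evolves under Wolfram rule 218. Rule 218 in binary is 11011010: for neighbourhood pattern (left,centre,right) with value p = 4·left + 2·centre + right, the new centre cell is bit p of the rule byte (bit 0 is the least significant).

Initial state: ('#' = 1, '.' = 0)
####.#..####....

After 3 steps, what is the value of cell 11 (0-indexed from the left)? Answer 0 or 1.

1

0) ####.#..####....
1) ####..#######..#
2) ################
3) ################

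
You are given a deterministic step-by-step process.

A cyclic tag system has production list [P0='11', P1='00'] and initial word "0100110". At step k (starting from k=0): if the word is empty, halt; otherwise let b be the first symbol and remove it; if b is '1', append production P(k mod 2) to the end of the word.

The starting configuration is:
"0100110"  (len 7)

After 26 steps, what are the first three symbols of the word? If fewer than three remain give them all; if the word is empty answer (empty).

step 0: "0100110"  (len 7)
step 1: "100110"  (len 6)
step 2: "0011000"  (len 7)
step 3: "011000"  (len 6)
step 4: "11000"  (len 5)
step 5: "100011"  (len 6)
step 6: "0001100"  (len 7)
step 7: "001100"  (len 6)
step 8: "01100"  (len 5)
step 9: "1100"  (len 4)
step 10: "10000"  (len 5)
step 11: "000011"  (len 6)
step 12: "00011"  (len 5)
step 13: "0011"  (len 4)
step 14: "011"  (len 3)
step 15: "11"  (len 2)
step 16: "100"  (len 3)
step 17: "0011"  (len 4)
step 18: "011"  (len 3)
step 19: "11"  (len 2)
step 20: "100"  (len 3)
step 21: "0011"  (len 4)
step 22: "011"  (len 3)
step 23: "11"  (len 2)
step 24: "100"  (len 3)
step 25: "0011"  (len 4)
step 26: "011"  (len 3)

011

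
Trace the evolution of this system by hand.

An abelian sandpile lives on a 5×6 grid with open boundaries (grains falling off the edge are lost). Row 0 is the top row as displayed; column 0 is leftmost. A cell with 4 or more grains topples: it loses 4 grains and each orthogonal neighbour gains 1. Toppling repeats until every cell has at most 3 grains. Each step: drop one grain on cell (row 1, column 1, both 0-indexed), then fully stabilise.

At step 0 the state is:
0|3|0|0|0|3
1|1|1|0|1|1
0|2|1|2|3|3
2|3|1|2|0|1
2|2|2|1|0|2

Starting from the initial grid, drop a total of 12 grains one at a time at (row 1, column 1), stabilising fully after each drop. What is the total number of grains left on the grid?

[0] 0|3|0|0|0|3
1|1|1|0|1|1
0|2|1|2|3|3
2|3|1|2|0|1
2|2|2|1|0|2
[1] 0|3|0|0|0|3
1|2|1|0|1|1
0|2|1|2|3|3
2|3|1|2|0|1
2|2|2|1|0|2
[2] 0|3|0|0|0|3
1|3|1|0|1|1
0|2|1|2|3|3
2|3|1|2|0|1
2|2|2|1|0|2
[3] 1|0|1|0|0|3
2|1|2|0|1|1
0|3|1|2|3|3
2|3|1|2|0|1
2|2|2|1|0|2
[4] 1|0|1|0|0|3
2|2|2|0|1|1
0|3|1|2|3|3
2|3|1|2|0|1
2|2|2|1|0|2
[5] 1|0|1|0|0|3
2|3|2|0|1|1
0|3|1|2|3|3
2|3|1|2|0|1
2|2|2|1|0|2
[6] 1|1|1|0|0|3
3|1|3|0|1|1
1|1|2|2|3|3
3|0|2|2|0|1
2|3|2|1|0|2
[7] 1|1|1|0|0|3
3|2|3|0|1|1
1|1|2|2|3|3
3|0|2|2|0|1
2|3|2|1|0|2
[8] 1|1|1|0|0|3
3|3|3|0|1|1
1|1|2|2|3|3
3|0|2|2|0|1
2|3|2|1|0|2
[9] 2|2|2|0|0|3
0|2|0|1|1|1
2|2|3|2|3|3
3|0|2|2|0|1
2|3|2|1|0|2
[10] 2|2|2|0|0|3
0|3|0|1|1|1
2|2|3|2|3|3
3|0|2|2|0|1
2|3|2|1|0|2
[11] 2|3|2|0|0|3
1|0|1|1|1|1
2|3|3|2|3|3
3|0|2|2|0|1
2|3|2|1|0|2
[12] 2|3|2|0|0|3
1|1|1|1|1|1
2|3|3|2|3|3
3|0|2|2|0|1
2|3|2|1|0|2

50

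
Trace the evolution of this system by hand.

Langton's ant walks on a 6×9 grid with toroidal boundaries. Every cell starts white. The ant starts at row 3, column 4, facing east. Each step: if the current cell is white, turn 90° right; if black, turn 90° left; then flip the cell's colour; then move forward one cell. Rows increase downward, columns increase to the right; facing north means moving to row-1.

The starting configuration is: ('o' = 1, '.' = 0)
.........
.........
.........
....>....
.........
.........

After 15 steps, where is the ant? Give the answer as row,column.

gen 0: .........
.........
.........
....>....
.........
.........
gen 1: .........
.........
.........
....o....
....v....
.........
gen 2: .........
.........
.........
....o....
...<o....
.........
gen 3: .........
.........
.........
...^o....
...oo....
.........
gen 4: .........
.........
.........
...o>....
...oo....
.........
gen 5: .........
.........
....^....
...o.....
...oo....
.........
gen 6: .........
.........
....o>...
...o.....
...oo....
.........
gen 7: .........
.........
....oo...
...o.v...
...oo....
.........
gen 8: .........
.........
....oo...
...o<o...
...oo....
.........
gen 9: .........
.........
....^o...
...ooo...
...oo....
.........
gen 10: .........
.........
...<.o...
...ooo...
...oo....
.........
gen 11: .........
...^.....
...o.o...
...ooo...
...oo....
.........
gen 12: .........
...o>....
...o.o...
...ooo...
...oo....
.........
gen 13: .........
...oo....
...ovo...
...ooo...
...oo....
.........
gen 14: .........
...oo....
...<oo...
...ooo...
...oo....
.........
gen 15: .........
...oo....
....oo...
...voo...
...oo....
.........

3,3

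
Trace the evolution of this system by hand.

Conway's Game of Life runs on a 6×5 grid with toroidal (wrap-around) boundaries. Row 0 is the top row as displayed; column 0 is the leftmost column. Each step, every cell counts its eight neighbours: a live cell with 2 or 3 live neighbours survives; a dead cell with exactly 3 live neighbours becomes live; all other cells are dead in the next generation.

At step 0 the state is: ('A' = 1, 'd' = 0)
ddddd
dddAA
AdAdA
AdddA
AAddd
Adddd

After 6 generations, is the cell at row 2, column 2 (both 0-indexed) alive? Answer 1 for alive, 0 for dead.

1

t=0: ddddd
dddAA
AdAdA
AdddA
AAddd
Adddd
t=1: ddddA
AddAA
dAddd
dddAd
dAddd
AAddd
t=2: dAdAd
AddAA
AdAAd
ddAdd
AAAdd
AAddd
t=3: dAdAd
Adddd
AdAdd
AdddA
AdAdd
ddddA
t=4: AdddA
AdAdA
Adddd
AddAA
AAdAd
AAAAA
t=5: ddddd
dddAd
ddddd
ddAAd
ddddd
ddddd
t=6: ddddd
ddddd
ddAAd
ddddd
ddddd
ddddd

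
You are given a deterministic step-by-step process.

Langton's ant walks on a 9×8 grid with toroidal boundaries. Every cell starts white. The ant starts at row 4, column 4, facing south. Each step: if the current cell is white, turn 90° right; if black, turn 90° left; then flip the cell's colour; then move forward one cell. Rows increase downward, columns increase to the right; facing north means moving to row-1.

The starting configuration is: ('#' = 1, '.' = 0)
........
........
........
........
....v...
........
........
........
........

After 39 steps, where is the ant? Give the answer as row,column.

1,4

t=0: ........
........
........
........
....v...
........
........
........
........
t=1: ........
........
........
........
...<#...
........
........
........
........
t=2: ........
........
........
...^....
...##...
........
........
........
........
t=3: ........
........
........
...#>...
...##...
........
........
........
........
t=4: ........
........
........
...##...
...#v...
........
........
........
........
t=5: ........
........
........
...##...
...#.>..
........
........
........
........
t=6: ........
........
........
...##...
...#.#..
.....v..
........
........
........
t=7: ........
........
........
...##...
...#.#..
....<#..
........
........
........
t=8: ........
........
........
...##...
...#^#..
....##..
........
........
........
t=9: ........
........
........
...##...
...##>..
....##..
........
........
........
t=10: ........
........
........
...##^..
...##...
....##..
........
........
........
t=11: ........
........
........
...###>.
...##...
....##..
........
........
........
t=12: ........
........
........
...####.
...##.v.
....##..
........
........
........
t=13: ........
........
........
...####.
...##<#.
....##..
........
........
........
t=14: ........
........
........
...##^#.
...####.
....##..
........
........
........
t=15: ........
........
........
...#<.#.
...####.
....##..
........
........
........
t=16: ........
........
........
...#..#.
...#v##.
....##..
........
........
........
t=17: ........
........
........
...#..#.
...#.>#.
....##..
........
........
........
t=18: ........
........
........
...#.^#.
...#..#.
....##..
........
........
........
t=19: ........
........
........
...#.#>.
...#..#.
....##..
........
........
........
t=20: ........
........
......^.
...#.#..
...#..#.
....##..
........
........
........
t=21: ........
........
......#>
...#.#..
...#..#.
....##..
........
........
........
t=22: ........
........
......##
...#.#.v
...#..#.
....##..
........
........
........
t=23: ........
........
......##
...#.#<#
...#..#.
....##..
........
........
........
t=24: ........
........
......^#
...#.###
...#..#.
....##..
........
........
........
t=25: ........
........
.....<.#
...#.###
...#..#.
....##..
........
........
........
t=26: ........
.....^..
.....#.#
...#.###
...#..#.
....##..
........
........
........
t=27: ........
.....#>.
.....#.#
...#.###
...#..#.
....##..
........
........
........
t=28: ........
.....##.
.....#v#
...#.###
...#..#.
....##..
........
........
........
t=29: ........
.....##.
.....<##
...#.###
...#..#.
....##..
........
........
........
t=30: ........
.....##.
......##
...#.v##
...#..#.
....##..
........
........
........
t=31: ........
.....##.
......##
...#..>#
...#..#.
....##..
........
........
........
t=32: ........
.....##.
......^#
...#...#
...#..#.
....##..
........
........
........
t=33: ........
.....##.
.....<.#
...#...#
...#..#.
....##..
........
........
........
t=34: ........
.....^#.
.....#.#
...#...#
...#..#.
....##..
........
........
........
t=35: ........
....<.#.
.....#.#
...#...#
...#..#.
....##..
........
........
........
t=36: ....^...
....#.#.
.....#.#
...#...#
...#..#.
....##..
........
........
........
t=37: ....#>..
....#.#.
.....#.#
...#...#
...#..#.
....##..
........
........
........
t=38: ....##..
....#v#.
.....#.#
...#...#
...#..#.
....##..
........
........
........
t=39: ....##..
....<##.
.....#.#
...#...#
...#..#.
....##..
........
........
........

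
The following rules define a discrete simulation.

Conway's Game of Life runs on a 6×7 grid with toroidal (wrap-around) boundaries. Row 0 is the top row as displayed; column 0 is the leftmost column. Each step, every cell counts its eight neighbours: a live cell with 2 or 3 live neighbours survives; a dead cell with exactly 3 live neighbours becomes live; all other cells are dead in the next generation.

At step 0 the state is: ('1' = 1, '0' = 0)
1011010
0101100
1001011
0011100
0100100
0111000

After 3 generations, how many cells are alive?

0) 1011010
0101100
1001011
0011100
0100100
0111000
1) 1000000
0100000
1100011
1110001
0100100
1000000
2) 1100000
0100000
0000010
0010000
0010001
1100000
3) 0010000
1100000
0000000
0000000
1010000
0010001

7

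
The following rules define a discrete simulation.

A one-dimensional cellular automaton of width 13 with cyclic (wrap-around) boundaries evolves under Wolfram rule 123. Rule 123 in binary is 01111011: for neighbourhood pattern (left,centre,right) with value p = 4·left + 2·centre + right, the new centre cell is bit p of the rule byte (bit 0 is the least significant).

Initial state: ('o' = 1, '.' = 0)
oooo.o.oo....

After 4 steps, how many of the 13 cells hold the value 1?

k=0  oooo.o.oo....
k=1  o..oo.ooooooo
k=2  ooooooo......
k=3  o.....ooooooo
k=4  ooooooo......

7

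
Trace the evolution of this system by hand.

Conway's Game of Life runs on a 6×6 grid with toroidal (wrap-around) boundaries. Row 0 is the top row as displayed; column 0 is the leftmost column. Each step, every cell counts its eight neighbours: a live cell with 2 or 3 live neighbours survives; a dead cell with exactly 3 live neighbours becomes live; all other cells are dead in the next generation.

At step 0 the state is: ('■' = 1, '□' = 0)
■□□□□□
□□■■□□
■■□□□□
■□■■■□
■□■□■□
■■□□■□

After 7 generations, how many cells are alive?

4

[0] ■□□□□□
□□■■□□
■■□□□□
■□■■■□
■□■□■□
■■□□■□
[1] ■□■■□■
■□■□□□
■□□□■■
■□■□■□
■□■□■□
■□□■□□
[2] ■□■■■■
□□■□□□
■□□□■□
■□□□■□
■□■□■□
■□□□□□
[3] ■□■■■■
■□■□□□
□■□■□□
■□□□■□
■□□■□□
■□■□□□
[4] ■□■□■□
■□□□□□
■■■■□■
■■■■■■
■□□■□□
■□■□□□
[5] ■□□■□□
□□□□■□
□□□□□□
□□□□□□
□□□□□□
■□■□□□
[6] □■□■□■
□□□□□□
□□□□□□
□□□□□□
□□□□□□
□■□□□□
[7] ■□■□□□
□□□□□□
□□□□□□
□□□□□□
□□□□□□
■□■□□□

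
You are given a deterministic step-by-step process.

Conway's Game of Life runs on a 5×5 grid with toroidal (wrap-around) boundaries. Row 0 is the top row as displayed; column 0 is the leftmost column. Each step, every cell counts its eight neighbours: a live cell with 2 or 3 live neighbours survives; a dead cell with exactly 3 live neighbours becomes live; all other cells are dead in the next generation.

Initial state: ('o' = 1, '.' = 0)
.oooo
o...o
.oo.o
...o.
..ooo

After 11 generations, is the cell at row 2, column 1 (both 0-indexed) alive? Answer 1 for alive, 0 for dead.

1

k=0  .oooo
o...o
.oo.o
...o.
..ooo
k=1  .o...
.....
.oo.o
oo...
oo...
k=2  oo...
ooo..
.oo..
....o
..o..
k=3  o....
.....
..oo.
.ooo.
oo...
k=4  oo...
.....
.o.o.
o..oo
o...o
k=5  oo..o
ooo..
o.oo.
.ooo.
...o.
k=6  ...oo
.....
o....
.o...
...o.
k=7  ...oo
....o
.....
.....
..ooo
k=8  o.o..
...oo
.....
...o.
..o.o
k=9  ooo..
...oo
...oo
...o.
.oo.o
k=10  .....
.o...
..o..
o....
....o
k=11  .....
.....
.o...
.....
.....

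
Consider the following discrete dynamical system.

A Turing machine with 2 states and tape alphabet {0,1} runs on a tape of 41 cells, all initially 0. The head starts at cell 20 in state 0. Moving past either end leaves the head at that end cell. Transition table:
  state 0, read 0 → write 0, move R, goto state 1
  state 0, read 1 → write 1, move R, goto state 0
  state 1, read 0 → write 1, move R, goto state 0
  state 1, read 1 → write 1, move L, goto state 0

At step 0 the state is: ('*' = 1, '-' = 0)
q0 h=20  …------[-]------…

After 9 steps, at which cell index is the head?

t=0: q0 h=20  …------[-]------…
t=1: q1 h=21  …------[-]------…
t=2: q0 h=22  …-----*[-]------…
t=3: q1 h=23  …----*-[-]------…
t=4: q0 h=24  …---*-*[-]------…
t=5: q1 h=25  …--*-*-[-]------…
t=6: q0 h=26  …-*-*-*[-]------…
t=7: q1 h=27  …*-*-*-[-]------…
t=8: q0 h=28  …-*-*-*[-]------…
t=9: q1 h=29  …*-*-*-[-]------…

29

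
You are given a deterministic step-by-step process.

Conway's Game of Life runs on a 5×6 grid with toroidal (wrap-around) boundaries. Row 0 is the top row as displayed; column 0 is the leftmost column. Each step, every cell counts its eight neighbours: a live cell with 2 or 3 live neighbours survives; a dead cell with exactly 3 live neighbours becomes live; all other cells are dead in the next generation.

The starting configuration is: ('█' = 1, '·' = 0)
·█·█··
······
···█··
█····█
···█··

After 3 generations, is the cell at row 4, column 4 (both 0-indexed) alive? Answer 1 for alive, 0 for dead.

[0] ·█·█··
······
···█··
█····█
···█··
[1] ··█···
··█···
······
····█·
█·█·█·
[2] ··█···
······
······
···█·█
·█···█
[3] ······
······
······
█···█·
█·█·█·

1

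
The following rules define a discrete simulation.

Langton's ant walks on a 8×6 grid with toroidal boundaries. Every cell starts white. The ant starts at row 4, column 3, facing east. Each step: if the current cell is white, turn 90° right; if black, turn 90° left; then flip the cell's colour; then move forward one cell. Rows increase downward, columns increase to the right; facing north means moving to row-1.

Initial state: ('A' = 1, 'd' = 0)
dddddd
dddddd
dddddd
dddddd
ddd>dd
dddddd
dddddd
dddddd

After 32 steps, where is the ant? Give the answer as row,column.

step 0: dddddd
dddddd
dddddd
dddddd
ddd>dd
dddddd
dddddd
dddddd
step 1: dddddd
dddddd
dddddd
dddddd
dddAdd
dddvdd
dddddd
dddddd
step 2: dddddd
dddddd
dddddd
dddddd
dddAdd
dd<Add
dddddd
dddddd
step 3: dddddd
dddddd
dddddd
dddddd
dd^Add
ddAAdd
dddddd
dddddd
step 4: dddddd
dddddd
dddddd
dddddd
ddA>dd
ddAAdd
dddddd
dddddd
step 5: dddddd
dddddd
dddddd
ddd^dd
ddAddd
ddAAdd
dddddd
dddddd
step 6: dddddd
dddddd
dddddd
dddA>d
ddAddd
ddAAdd
dddddd
dddddd
step 7: dddddd
dddddd
dddddd
dddAAd
ddAdvd
ddAAdd
dddddd
dddddd
step 8: dddddd
dddddd
dddddd
dddAAd
ddA<Ad
ddAAdd
dddddd
dddddd
step 9: dddddd
dddddd
dddddd
ddd^Ad
ddAAAd
ddAAdd
dddddd
dddddd
step 10: dddddd
dddddd
dddddd
dd<dAd
ddAAAd
ddAAdd
dddddd
dddddd
step 11: dddddd
dddddd
dd^ddd
ddAdAd
ddAAAd
ddAAdd
dddddd
dddddd
step 12: dddddd
dddddd
ddA>dd
ddAdAd
ddAAAd
ddAAdd
dddddd
dddddd
step 13: dddddd
dddddd
ddAAdd
ddAvAd
ddAAAd
ddAAdd
dddddd
dddddd
step 14: dddddd
dddddd
ddAAdd
dd<AAd
ddAAAd
ddAAdd
dddddd
dddddd
step 15: dddddd
dddddd
ddAAdd
dddAAd
ddvAAd
ddAAdd
dddddd
dddddd
step 16: dddddd
dddddd
ddAAdd
dddAAd
ddd>Ad
ddAAdd
dddddd
dddddd
step 17: dddddd
dddddd
ddAAdd
ddd^Ad
ddddAd
ddAAdd
dddddd
dddddd
step 18: dddddd
dddddd
ddAAdd
dd<dAd
ddddAd
ddAAdd
dddddd
dddddd
step 19: dddddd
dddddd
dd^Add
ddAdAd
ddddAd
ddAAdd
dddddd
dddddd
step 20: dddddd
dddddd
d<dAdd
ddAdAd
ddddAd
ddAAdd
dddddd
dddddd
step 21: dddddd
d^dddd
dAdAdd
ddAdAd
ddddAd
ddAAdd
dddddd
dddddd
step 22: dddddd
dA>ddd
dAdAdd
ddAdAd
ddddAd
ddAAdd
dddddd
dddddd
step 23: dddddd
dAAddd
dAvAdd
ddAdAd
ddddAd
ddAAdd
dddddd
dddddd
step 24: dddddd
dAAddd
d<AAdd
ddAdAd
ddddAd
ddAAdd
dddddd
dddddd
step 25: dddddd
dAAddd
ddAAdd
dvAdAd
ddddAd
ddAAdd
dddddd
dddddd
step 26: dddddd
dAAddd
ddAAdd
<AAdAd
ddddAd
ddAAdd
dddddd
dddddd
step 27: dddddd
dAAddd
^dAAdd
AAAdAd
ddddAd
ddAAdd
dddddd
dddddd
step 28: dddddd
dAAddd
A>AAdd
AAAdAd
ddddAd
ddAAdd
dddddd
dddddd
step 29: dddddd
dAAddd
AAAAdd
AvAdAd
ddddAd
ddAAdd
dddddd
dddddd
step 30: dddddd
dAAddd
AAAAdd
Ad>dAd
ddddAd
ddAAdd
dddddd
dddddd
step 31: dddddd
dAAddd
AA^Add
AdddAd
ddddAd
ddAAdd
dddddd
dddddd
step 32: dddddd
dAAddd
A<dAdd
AdddAd
ddddAd
ddAAdd
dddddd
dddddd

2,1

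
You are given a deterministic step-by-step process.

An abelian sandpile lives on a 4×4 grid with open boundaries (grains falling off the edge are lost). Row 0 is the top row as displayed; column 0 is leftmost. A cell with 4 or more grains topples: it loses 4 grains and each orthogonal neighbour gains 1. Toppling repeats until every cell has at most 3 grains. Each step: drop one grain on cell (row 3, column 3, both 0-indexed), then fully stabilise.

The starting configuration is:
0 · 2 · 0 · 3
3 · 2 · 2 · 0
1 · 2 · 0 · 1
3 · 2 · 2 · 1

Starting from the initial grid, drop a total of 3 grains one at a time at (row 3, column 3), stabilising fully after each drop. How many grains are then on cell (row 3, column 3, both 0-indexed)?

0) 0 · 2 · 0 · 3
3 · 2 · 2 · 0
1 · 2 · 0 · 1
3 · 2 · 2 · 1
1) 0 · 2 · 0 · 3
3 · 2 · 2 · 0
1 · 2 · 0 · 1
3 · 2 · 2 · 2
2) 0 · 2 · 0 · 3
3 · 2 · 2 · 0
1 · 2 · 0 · 1
3 · 2 · 2 · 3
3) 0 · 2 · 0 · 3
3 · 2 · 2 · 0
1 · 2 · 0 · 2
3 · 2 · 3 · 0

0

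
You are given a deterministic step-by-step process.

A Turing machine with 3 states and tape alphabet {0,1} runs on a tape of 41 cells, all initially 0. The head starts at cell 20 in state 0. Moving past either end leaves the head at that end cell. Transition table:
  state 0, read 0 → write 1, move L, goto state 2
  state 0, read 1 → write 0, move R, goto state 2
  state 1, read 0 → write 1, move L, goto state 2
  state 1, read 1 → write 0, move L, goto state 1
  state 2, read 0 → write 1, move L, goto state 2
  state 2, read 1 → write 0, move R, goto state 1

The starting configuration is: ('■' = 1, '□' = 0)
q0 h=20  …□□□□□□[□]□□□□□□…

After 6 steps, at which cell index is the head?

14

gen 0: q0 h=20  …□□□□□□[□]□□□□□□…
gen 1: q2 h=19  …□□□□□□[□]■□□□□□…
gen 2: q2 h=18  …□□□□□□[□]■■□□□□…
gen 3: q2 h=17  …□□□□□□[□]■■■□□□…
gen 4: q2 h=16  …□□□□□□[□]■■■■□□…
gen 5: q2 h=15  …□□□□□□[□]■■■■■□…
gen 6: q2 h=14  …□□□□□□[□]■■■■■■…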